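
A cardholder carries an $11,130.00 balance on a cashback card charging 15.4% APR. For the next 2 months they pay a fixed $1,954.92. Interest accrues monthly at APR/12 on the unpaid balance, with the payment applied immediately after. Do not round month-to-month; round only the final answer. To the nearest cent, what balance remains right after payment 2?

$7,482.57

Monthly rate r = 15.4%/12 = 1.28333% = 0.0128333.
Each month: B ← B·(1+r) − $1,954.92.
Month 1: interest $142.84; balance after payment $9,317.91.
Month 2: interest $119.58; balance after payment $7,482.57.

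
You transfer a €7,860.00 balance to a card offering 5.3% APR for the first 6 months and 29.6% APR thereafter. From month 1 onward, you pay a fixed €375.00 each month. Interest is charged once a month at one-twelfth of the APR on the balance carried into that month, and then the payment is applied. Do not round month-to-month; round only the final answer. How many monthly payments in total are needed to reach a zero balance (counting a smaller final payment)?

26 payments

Promo months 1–6 at r₀ = 5.3%/12 = 0.00441667; months 7+ at r₁ = 29.6%/12 = 0.0246667.
After month 6: iterate B ← B·(1+r₀) − €375.00 for 6 months → €5,795.61.
Then at r₁ with €375.00/mo: n₂ = −ln(1 − r₁·B/P)/ln(1+r₁) ≈ 19.70 → 20 more payments.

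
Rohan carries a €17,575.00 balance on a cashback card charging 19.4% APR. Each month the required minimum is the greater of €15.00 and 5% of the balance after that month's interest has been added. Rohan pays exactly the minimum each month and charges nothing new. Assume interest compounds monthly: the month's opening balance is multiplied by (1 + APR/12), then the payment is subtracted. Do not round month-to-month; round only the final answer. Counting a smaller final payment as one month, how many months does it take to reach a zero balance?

140 months

Monthly rate r = 19.4%/12 = 1.61667% = 0.0161667.
While 5% of the post-interest balance exceeds €15.00, each month B ← (B·(1+r))·(1 − 0.05), i.e. B shrinks by the factor (1+r)·0.95 = 0.96536.
This holds for months 1–116. Entering month 117 the balance is €294.28; 5% of the post-interest balance is now below €15.00, so the flat €15.00 minimum applies from here.
From month 117 a fixed €15.00 at rate r clears €294.28 in 24 more payments. Total: 116 + 24 = 140 months.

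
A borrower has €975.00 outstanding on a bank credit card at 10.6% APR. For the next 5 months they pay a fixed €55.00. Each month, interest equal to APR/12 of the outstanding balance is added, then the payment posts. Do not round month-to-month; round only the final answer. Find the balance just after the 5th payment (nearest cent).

€738.93

Monthly rate r = 10.6%/12 = 0.883333% = 0.00883333.
Each month: B ← B·(1+r) − €55.00.
Month 1: interest €8.61; balance after payment €928.61.
Month 2: interest €8.20; balance after payment €881.82.
Month 3: interest €7.79; balance after payment €834.60.
Month 4: interest €7.37; balance after payment €786.98.
Month 5: interest €6.95; balance after payment €738.93.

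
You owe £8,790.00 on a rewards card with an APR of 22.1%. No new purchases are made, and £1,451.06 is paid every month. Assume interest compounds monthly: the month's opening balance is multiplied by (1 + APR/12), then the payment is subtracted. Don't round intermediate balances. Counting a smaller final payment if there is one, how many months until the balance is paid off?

7 months

Monthly rate r = 22.1%/12 = 1.84167% = 0.0184167.
Recurrence: B ← B·(1+r) − £1,451.06.
Month 1: interest £161.88; balance after payment £7,500.82.
Month 2: interest £138.14; balance after payment £6,187.90.
Closed form: n = −ln(1 − rB₀/P)/ln(1+r) = −ln(0.88844)/ln(1.01842) ≈ 6.482, so the balance reaches zero during payment 7.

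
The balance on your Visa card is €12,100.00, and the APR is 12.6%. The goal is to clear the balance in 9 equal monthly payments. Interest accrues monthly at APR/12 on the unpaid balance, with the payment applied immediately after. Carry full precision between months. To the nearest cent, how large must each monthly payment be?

€1,416.01

Monthly rate r = 12.6%/12 = 1.05% = 0.0105.
Level-payment amortization: P = B₀·r / (1 − (1+r)^(−n)) = 12100.00·0.0105 / (1 − 1.0105^(−9)).
Denominator 1 − (1+r)^(−9) = 0.0897239017.
P = 127.05 / 0.0897239017 ≈ 1416.01.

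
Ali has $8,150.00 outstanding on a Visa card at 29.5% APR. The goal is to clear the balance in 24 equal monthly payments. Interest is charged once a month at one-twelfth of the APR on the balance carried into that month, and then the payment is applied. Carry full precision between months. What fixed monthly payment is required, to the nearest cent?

$453.59

Monthly rate r = 29.5%/12 = 2.45833% = 0.0245833.
Level-payment amortization: P = B₀·r / (1 − (1+r)^(−n)) = 8150.00·0.0245833 / (1 − 1.02458^(−24)).
Denominator 1 − (1+r)^(−24) = 0.441703235.
P = 200.354 / 0.441703235 ≈ 453.59.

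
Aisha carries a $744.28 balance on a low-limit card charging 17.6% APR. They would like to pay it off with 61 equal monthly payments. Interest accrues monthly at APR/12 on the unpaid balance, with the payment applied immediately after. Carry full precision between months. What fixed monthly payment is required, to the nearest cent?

Monthly rate r = 17.6%/12 = 1.46667% = 0.0146667.
Level-payment amortization: P = B₀·r / (1 − (1+r)^(−n)) = 744.28·0.0146667 / (1 − 1.01467^(−61)).
Denominator 1 − (1+r)^(−61) = 0.588591743.
P = 10.9161 / 0.588591743 ≈ 18.55.

$18.55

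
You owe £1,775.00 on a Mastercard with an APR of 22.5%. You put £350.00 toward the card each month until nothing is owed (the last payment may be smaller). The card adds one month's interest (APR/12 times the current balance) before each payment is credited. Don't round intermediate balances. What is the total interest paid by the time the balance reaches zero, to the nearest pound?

Monthly rate r = 22.5%/12 = 1.875% = 0.01875.
Payoff takes n = ⌈−ln(1 − rB₀/P)/ln(1+r)⌉ = ⌈5.379⌉ = 6 payments; the last is £133.35.
Total paid = 5·£350.00 + £133.35 = £1,883.35.
Total interest = total paid − principal = £1,883.35 − £1,775.00 = £108.35.

£108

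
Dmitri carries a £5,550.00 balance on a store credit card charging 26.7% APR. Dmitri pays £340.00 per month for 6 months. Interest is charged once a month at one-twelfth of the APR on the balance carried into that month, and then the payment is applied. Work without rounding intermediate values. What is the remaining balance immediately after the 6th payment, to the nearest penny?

£4,176.48

Monthly rate r = 26.7%/12 = 2.225% = 0.02225.
Each month: B ← B·(1+r) − £340.00.
Month 1: interest £123.49; balance after payment £5,333.49.
Month 2: interest £118.67; balance after payment £5,112.16.
Month 3: interest £113.75; balance after payment £4,885.90.
Month 4: interest £108.71; balance after payment £4,654.61.
Month 5: interest £103.57; balance after payment £4,418.18.
Month 6: interest £98.30; balance after payment £4,176.48.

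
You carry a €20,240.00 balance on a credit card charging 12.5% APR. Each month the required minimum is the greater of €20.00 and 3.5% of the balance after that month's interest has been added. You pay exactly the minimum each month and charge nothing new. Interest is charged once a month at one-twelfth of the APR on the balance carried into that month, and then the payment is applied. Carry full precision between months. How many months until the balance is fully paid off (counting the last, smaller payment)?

Monthly rate r = 12.5%/12 = 1.04167% = 0.0104167.
While 3.5% of the post-interest balance exceeds €20.00, each month B ← (B·(1+r))·(1 − 0.035), i.e. B shrinks by the factor (1+r)·0.965 = 0.97505.
This holds for months 1–142. Entering month 143 the balance is €559.96; 3.5% of the post-interest balance is now below €20.00, so the flat €20.00 minimum applies from here.
From month 143 a fixed €20.00 at rate r clears €559.96 in 34 more payments. Total: 142 + 34 = 176 months.

176 months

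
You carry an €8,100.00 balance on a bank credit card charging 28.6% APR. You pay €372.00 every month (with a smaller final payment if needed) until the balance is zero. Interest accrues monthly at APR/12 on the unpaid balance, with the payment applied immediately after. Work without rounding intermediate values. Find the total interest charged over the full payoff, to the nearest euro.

€3,458

Monthly rate r = 28.6%/12 = 2.38333% = 0.0238333.
Payoff takes n = ⌈−ln(1 − rB₀/P)/ln(1+r)⌉ = ⌈31.069⌉ = 32 payments; the last is €25.88.
Total paid = 31·€372.00 + €25.88 = €11,557.88.
Total interest = total paid − principal = €11,557.88 − €8,100.00 = €3,457.88.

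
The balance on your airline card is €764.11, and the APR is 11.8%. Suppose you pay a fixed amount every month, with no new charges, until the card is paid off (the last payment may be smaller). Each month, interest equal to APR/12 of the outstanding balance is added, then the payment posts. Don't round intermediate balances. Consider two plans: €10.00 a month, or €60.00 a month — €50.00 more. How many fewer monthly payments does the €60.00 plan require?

Monthly rate r = 11.8%/12 = 0.983333% = 0.00983333.
At €10.00/mo: n = ⌈−ln(1 − rB₀/P)/ln(1+r)⌉ = 143 payments (last €2.36); total interest = total paid − €764.11 = €658.25.
At €60.00/mo: 14 payments (last €40.44); total interest €56.33.
Payments saved = 143 − 14 = 129.

129 fewer payments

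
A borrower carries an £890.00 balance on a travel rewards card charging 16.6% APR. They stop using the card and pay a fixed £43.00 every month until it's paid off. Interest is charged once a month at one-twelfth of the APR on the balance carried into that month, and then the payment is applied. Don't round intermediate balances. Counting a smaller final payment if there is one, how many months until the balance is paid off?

25 months

Monthly rate r = 16.6%/12 = 1.38333% = 0.0138333.
Recurrence: B ← B·(1+r) − £43.00.
Month 1: interest £12.31; balance after payment £859.31.
Month 2: interest £11.89; balance after payment £828.20.
Closed form: n = −ln(1 − rB₀/P)/ln(1+r) = −ln(0.71368)/ln(1.01383) ≈ 24.553, so the balance reaches zero during payment 25.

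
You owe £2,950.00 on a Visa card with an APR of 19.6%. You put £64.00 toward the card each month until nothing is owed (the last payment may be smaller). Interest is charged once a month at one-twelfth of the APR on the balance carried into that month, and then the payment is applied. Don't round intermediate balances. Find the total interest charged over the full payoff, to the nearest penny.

Monthly rate r = 19.6%/12 = 1.63333% = 0.0163333.
Payoff takes n = ⌈−ln(1 − rB₀/P)/ln(1+r)⌉ = ⌈86.278⌉ = 87 payments; the last is £17.88.
Total paid = 86·£64.00 + £17.88 = £5,521.88.
Total interest = total paid − principal = £5,521.88 − £2,950.00 = £2,571.88.

£2,571.88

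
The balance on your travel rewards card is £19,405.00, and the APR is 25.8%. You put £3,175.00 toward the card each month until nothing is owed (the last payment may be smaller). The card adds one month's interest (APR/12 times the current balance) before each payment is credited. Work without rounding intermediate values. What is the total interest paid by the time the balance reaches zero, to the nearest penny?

£1,629.72

Monthly rate r = 25.8%/12 = 2.15% = 0.0215.
Payoff takes n = ⌈−ln(1 − rB₀/P)/ln(1+r)⌉ = ⌈6.623⌉ = 7 payments; the last is £1,984.72.
Total paid = 6·£3,175.00 + £1,984.72 = £21,034.72.
Total interest = total paid − principal = £21,034.72 − £19,405.00 = £1,629.72.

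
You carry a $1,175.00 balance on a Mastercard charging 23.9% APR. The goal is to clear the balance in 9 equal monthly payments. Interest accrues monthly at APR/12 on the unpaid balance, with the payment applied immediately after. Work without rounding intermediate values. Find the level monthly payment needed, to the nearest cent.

Monthly rate r = 23.9%/12 = 1.99167% = 0.0199167.
Level-payment amortization: P = B₀·r / (1 − (1+r)^(−n)) = 1175.00·0.0199167 / (1 − 1.01992^(−9)).
Denominator 1 − (1+r)^(−9) = 0.162629221.
P = 23.4021 / 0.162629221 ≈ 143.90.

$143.90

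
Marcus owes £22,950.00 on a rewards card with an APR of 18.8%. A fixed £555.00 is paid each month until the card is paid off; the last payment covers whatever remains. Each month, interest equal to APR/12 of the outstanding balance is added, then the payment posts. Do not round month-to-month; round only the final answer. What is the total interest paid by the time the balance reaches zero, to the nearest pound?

Monthly rate r = 18.8%/12 = 1.56667% = 0.0156667.
Payoff takes n = ⌈−ln(1 − rB₀/P)/ln(1+r)⌉ = ⌈67.137⌉ = 68 payments; the last is £76.71.
Total paid = 67·£555.00 + £76.71 = £37,261.71.
Total interest = total paid − principal = £37,261.71 − £22,950.00 = £14,311.71.

£14,312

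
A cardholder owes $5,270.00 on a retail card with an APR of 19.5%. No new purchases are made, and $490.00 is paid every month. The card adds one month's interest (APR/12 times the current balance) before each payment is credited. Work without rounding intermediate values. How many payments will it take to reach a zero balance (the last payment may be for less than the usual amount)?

Monthly rate r = 19.5%/12 = 1.625% = 0.01625.
Recurrence: B ← B·(1+r) − $490.00.
Month 1: interest $85.64; balance after payment $4,865.64.
Month 2: interest $79.07; balance after payment $4,454.70.
Closed form: n = −ln(1 − rB₀/P)/ln(1+r) = −ln(0.82523)/ln(1.01625) ≈ 11.917, so the balance reaches zero during payment 12.

12 payments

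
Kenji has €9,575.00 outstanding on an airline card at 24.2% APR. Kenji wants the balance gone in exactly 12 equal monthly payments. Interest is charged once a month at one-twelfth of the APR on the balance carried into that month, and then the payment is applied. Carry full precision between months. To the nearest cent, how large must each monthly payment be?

Monthly rate r = 24.2%/12 = 2.01667% = 0.0201667.
Level-payment amortization: P = B₀·r / (1 − (1+r)^(−n)) = 9575.00·0.0201667 / (1 − 1.02017^(−12)).
Denominator 1 − (1+r)^(−12) = 0.213051249.
P = 193.096 / 0.213051249 ≈ 906.34.

€906.34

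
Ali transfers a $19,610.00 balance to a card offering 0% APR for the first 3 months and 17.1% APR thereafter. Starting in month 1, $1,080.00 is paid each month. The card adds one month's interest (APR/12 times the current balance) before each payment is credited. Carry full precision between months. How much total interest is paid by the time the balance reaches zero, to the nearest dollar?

$2,205

Promo months 1–3 at r₀ = 0%/12 = 0; months 4+ at r₁ = 17.1%/12 = 0.01425.
After month 3 (no interest yet): B = $19,610.00 − 3·$1,080.00 = $16,370.00.
Then at r₁ with $1,080.00/mo: n₂ = −ln(1 − r₁·B/P)/ln(1+r₁) ≈ 17.20 → 18 more payments.
Total paid = 20·$1,080.00 + $214.72 = $21,814.72; interest = $21,814.72 − $19,610.00 = $2,204.72.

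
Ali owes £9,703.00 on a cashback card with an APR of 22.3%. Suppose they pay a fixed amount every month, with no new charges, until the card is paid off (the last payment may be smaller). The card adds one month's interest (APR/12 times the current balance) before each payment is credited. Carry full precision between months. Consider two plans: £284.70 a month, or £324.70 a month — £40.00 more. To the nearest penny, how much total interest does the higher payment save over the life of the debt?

£1,223.16

Monthly rate r = 22.3%/12 = 1.85833% = 0.0185833.
At £284.70/mo: n = ⌈−ln(1 − rB₀/P)/ln(1+r)⌉ = 55 payments (last £140.61); total interest = total paid − £9,703.00 = £5,811.41.
At £324.70/mo: 45 payments (last £4.45); total interest £4,588.25.
Interest saved = £5,811.41 − £4,588.25 = £1,223.16.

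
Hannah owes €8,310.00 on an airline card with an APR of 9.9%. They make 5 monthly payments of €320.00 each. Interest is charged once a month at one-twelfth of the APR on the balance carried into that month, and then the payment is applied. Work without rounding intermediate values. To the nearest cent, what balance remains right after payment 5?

€7,031.87

Monthly rate r = 9.9%/12 = 0.825% = 0.00825.
Each month: B ← B·(1+r) − €320.00.
Month 1: interest €68.56; balance after payment €8,058.56.
Month 2: interest €66.48; balance after payment €7,805.04.
Month 3: interest €64.39; balance after payment €7,549.43.
Month 4: interest €62.28; balance after payment €7,291.71.
Month 5: interest €60.16; balance after payment €7,031.87.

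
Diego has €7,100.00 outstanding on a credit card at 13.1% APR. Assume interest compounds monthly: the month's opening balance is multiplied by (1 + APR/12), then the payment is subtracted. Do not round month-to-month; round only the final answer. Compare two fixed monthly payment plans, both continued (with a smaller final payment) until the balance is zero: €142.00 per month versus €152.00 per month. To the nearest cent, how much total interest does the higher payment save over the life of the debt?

Monthly rate r = 13.1%/12 = 1.09167% = 0.0109167.
At €142.00/mo: n = ⌈−ln(1 − rB₀/P)/ln(1+r)⌉ = 73 payments (last €98.91); total interest = total paid − €7,100.00 = €3,222.91.
At €152.00/mo: 66 payments (last €104.55); total interest €2,884.55.
Interest saved = €3,222.91 − €2,884.55 = €338.36.

€338.36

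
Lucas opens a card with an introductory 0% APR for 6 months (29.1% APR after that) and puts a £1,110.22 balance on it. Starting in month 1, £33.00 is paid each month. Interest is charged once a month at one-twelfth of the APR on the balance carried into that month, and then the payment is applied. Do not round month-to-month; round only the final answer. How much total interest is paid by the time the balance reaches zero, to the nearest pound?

£616

Promo months 1–6 at r₀ = 0%/12 = 0; months 7+ at r₁ = 29.1%/12 = 0.02425.
After month 6 (no interest yet): B = £1,110.22 − 6·£33.00 = £912.22.
Then at r₁ with £33.00/mo: n₂ = −ln(1 − r₁·B/P)/ln(1+r₁) ≈ 46.31 → 47 more payments.
Total paid = 52·£33.00 + £10.43 = £1,726.43; interest = £1,726.43 − £1,110.22 = £616.21.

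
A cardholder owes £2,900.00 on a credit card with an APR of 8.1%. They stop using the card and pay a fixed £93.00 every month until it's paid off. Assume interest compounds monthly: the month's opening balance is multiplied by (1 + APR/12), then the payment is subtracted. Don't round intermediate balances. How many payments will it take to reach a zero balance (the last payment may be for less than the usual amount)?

36 payments

Monthly rate r = 8.1%/12 = 0.675% = 0.00675.
Recurrence: B ← B·(1+r) − £93.00.
Month 1: interest £19.57; balance after payment £2,826.57.
Month 2: interest £19.08; balance after payment £2,752.65.
Closed form: n = −ln(1 − rB₀/P)/ln(1+r) = −ln(0.78952)/ln(1.00675) ≈ 35.131, so the balance reaches zero during payment 36.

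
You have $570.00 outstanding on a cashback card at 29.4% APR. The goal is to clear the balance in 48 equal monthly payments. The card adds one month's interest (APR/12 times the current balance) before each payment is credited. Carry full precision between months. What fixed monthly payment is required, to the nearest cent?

$20.32

Monthly rate r = 29.4%/12 = 2.45% = 0.0245.
Level-payment amortization: P = B₀·r / (1 − (1+r)^(−n)) = 570.00·0.0245 / (1 − 1.0245^(−48)).
Denominator 1 − (1+r)^(−48) = 0.687085428.
P = 13.965 / 0.687085428 ≈ 20.32.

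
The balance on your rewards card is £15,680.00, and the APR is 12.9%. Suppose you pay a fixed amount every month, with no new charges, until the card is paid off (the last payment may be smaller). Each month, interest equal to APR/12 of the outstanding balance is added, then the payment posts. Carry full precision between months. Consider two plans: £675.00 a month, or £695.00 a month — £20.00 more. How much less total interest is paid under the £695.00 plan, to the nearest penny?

Monthly rate r = 12.9%/12 = 1.075% = 0.01075.
At £675.00/mo: n = ⌈−ln(1 − rB₀/P)/ln(1+r)⌉ = 27 payments (last £587.40); total interest = total paid − £15,680.00 = £2,457.40.
At £695.00/mo: 26 payments (last £679.88); total interest £2,374.88.
Interest saved = £2,457.40 − £2,374.88 = £82.52.

£82.52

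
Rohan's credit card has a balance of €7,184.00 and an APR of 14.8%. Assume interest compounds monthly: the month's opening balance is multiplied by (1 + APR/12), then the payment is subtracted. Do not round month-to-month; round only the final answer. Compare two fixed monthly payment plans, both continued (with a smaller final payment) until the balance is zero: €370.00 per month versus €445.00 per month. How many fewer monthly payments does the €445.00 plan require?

4 fewer payments

Monthly rate r = 14.8%/12 = 1.23333% = 0.0123333.
At €370.00/mo: n = ⌈−ln(1 − rB₀/P)/ln(1+r)⌉ = 23 payments (last €123.10); total interest = total paid − €7,184.00 = €1,079.10.
At €445.00/mo: 19 payments (last €50.59); total interest €876.59.
Payments saved = 23 − 19 = 4.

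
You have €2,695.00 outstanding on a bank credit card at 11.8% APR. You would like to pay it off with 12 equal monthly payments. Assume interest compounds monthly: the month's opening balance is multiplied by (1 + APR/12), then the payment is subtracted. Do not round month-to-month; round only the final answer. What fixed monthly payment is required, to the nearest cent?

Monthly rate r = 11.8%/12 = 0.983333% = 0.00983333.
Level-payment amortization: P = B₀·r / (1 − (1+r)^(−n)) = 2695.00·0.00983333 / (1 − 1.00983^(−12)).
Denominator 1 − (1+r)^(−12) = 0.110791563.
P = 26.5008 / 0.110791563 ≈ 239.20.

€239.20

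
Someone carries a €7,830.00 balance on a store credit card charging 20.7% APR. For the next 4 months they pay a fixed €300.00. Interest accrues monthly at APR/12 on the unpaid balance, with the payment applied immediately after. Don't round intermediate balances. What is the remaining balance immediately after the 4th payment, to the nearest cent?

€7,153.00

Monthly rate r = 20.7%/12 = 1.725% = 0.01725.
Each month: B ← B·(1+r) − €300.00.
Month 1: interest €135.07; balance after payment €7,665.07.
Month 2: interest €132.22; balance after payment €7,497.29.
Month 3: interest €129.33; balance after payment €7,326.62.
Month 4: interest €126.38; balance after payment €7,153.00.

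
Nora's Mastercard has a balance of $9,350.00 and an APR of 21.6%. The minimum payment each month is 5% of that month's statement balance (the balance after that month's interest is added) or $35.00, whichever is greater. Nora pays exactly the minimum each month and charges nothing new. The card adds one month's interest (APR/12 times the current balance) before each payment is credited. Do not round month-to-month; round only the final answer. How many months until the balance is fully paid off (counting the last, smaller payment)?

Monthly rate r = 21.6%/12 = 1.8% = 0.018.
While 5% of the post-interest balance exceeds $35.00, each month B ← (B·(1+r))·(1 − 0.05), i.e. B shrinks by the factor (1+r)·0.95 = 0.9671.
This holds for months 1–79. Entering month 80 the balance is $665.35; 5% of the post-interest balance is now below $35.00, so the flat $35.00 minimum applies from here.
From month 80 a fixed $35.00 at rate r clears $665.35 in 24 more payments. Total: 79 + 24 = 103 months.

103 months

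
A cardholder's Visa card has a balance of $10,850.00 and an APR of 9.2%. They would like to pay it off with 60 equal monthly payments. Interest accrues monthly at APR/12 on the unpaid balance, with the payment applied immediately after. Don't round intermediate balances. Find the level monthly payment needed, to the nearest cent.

$226.28

Monthly rate r = 9.2%/12 = 0.766667% = 0.00766667.
Level-payment amortization: P = B₀·r / (1 − (1+r)^(−n)) = 10850.00·0.00766667 / (1 − 1.00767^(−60)).
Denominator 1 − (1+r)^(−60) = 0.367607876.
P = 83.1833 / 0.367607876 ≈ 226.28.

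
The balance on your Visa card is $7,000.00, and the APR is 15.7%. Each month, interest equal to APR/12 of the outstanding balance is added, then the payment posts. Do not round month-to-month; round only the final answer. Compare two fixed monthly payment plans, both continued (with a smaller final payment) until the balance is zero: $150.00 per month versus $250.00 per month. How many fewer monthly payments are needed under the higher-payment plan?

37 fewer payments

Monthly rate r = 15.7%/12 = 1.30833% = 0.0130833.
At $150.00/mo: n = ⌈−ln(1 − rB₀/P)/ln(1+r)⌉ = 73 payments (last $82.67); total interest = total paid − $7,000.00 = $3,882.67.
At $250.00/mo: 36 payments (last $24.86); total interest $1,774.86.
Payments saved = 73 − 36 = 37.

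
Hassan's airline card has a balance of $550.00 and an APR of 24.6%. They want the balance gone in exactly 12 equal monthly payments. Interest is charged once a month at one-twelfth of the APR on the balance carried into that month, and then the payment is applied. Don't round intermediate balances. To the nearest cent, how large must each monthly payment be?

Monthly rate r = 24.6%/12 = 2.05% = 0.0205.
Level-payment amortization: P = B₀·r / (1 − (1+r)^(−n)) = 550.00·0.0205 / (1 − 1.0205^(−12)).
Denominator 1 − (1+r)^(−12) = 0.216130275.
P = 11.275 / 0.216130275 ≈ 52.17.

$52.17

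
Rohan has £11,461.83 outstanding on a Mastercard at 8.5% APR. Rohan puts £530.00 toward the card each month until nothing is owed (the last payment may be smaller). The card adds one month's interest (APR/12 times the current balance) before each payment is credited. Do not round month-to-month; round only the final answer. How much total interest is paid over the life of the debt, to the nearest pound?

Monthly rate r = 8.5%/12 = 0.708333% = 0.00708333.
Payoff takes n = ⌈−ln(1 − rB₀/P)/ln(1+r)⌉ = ⌈23.557⌉ = 24 payments; the last is £295.59.
Total paid = 23·£530.00 + £295.59 = £12,485.59.
Total interest = total paid − principal = £12,485.59 − £11,461.83 = £1,023.76.

£1,024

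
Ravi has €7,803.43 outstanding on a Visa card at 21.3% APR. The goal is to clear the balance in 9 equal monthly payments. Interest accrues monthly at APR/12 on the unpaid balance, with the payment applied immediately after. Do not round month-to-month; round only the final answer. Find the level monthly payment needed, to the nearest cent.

€945.80

Monthly rate r = 21.3%/12 = 1.775% = 0.01775.
Level-payment amortization: P = B₀·r / (1 − (1+r)^(−n)) = 7803.43·0.01775 / (1 − 1.01775^(−9)).
Denominator 1 − (1+r)^(−9) = 0.146447968.
P = 138.511 / 0.146447968 ≈ 945.80.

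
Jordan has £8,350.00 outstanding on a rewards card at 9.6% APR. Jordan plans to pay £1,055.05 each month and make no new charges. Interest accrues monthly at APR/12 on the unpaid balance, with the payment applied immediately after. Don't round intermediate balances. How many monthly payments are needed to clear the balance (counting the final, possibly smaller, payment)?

Monthly rate r = 9.6%/12 = 0.8% = 0.008.
Recurrence: B ← B·(1+r) − £1,055.05.
Month 1: interest £66.80; balance after payment £7,361.75.
Month 2: interest £58.89; balance after payment £6,365.59.
Closed form: n = −ln(1 − rB₀/P)/ln(1+r) = −ln(0.93669)/ln(1.008) ≈ 8.209, so the balance reaches zero during payment 9.

9 months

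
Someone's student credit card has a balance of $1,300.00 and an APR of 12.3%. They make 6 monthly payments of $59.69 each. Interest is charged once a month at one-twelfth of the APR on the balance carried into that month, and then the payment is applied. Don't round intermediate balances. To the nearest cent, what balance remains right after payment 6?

Monthly rate r = 12.3%/12 = 1.025% = 0.01025.
Each month: B ← B·(1+r) − $59.69.
Month 1: interest $13.33; balance after payment $1,253.63.
Month 2: interest $12.85; balance after payment $1,206.79.
Month 3: interest $12.37; balance after payment $1,159.47.
Month 4: interest $11.88; balance after payment $1,111.67.
Month 5: interest $11.39; balance after payment $1,063.37.
Month 6: interest $10.90; balance after payment $1,014.58.

$1,014.58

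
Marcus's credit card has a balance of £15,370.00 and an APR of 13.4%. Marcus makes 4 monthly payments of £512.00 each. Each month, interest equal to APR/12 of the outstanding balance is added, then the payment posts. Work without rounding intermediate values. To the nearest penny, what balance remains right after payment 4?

£13,985.55

Monthly rate r = 13.4%/12 = 1.11667% = 0.0111667.
Each month: B ← B·(1+r) − £512.00.
Month 1: interest £171.63; balance after payment £15,029.63.
Month 2: interest £167.83; balance after payment £14,685.46.
Month 3: interest £163.99; balance after payment £14,337.45.
Month 4: interest £160.10; balance after payment £13,985.55.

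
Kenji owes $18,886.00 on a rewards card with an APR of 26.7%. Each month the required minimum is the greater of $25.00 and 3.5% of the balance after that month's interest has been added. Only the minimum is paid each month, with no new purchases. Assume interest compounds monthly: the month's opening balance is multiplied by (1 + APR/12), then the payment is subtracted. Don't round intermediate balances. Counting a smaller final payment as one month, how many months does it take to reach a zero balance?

287 months

Monthly rate r = 26.7%/12 = 2.225% = 0.02225.
While 3.5% of the post-interest balance exceeds $25.00, each month B ← (B·(1+r))·(1 − 0.035), i.e. B shrinks by the factor (1+r)·0.965 = 0.98647.
This holds for months 1–243. Entering month 244 the balance is $689.70; 3.5% of the post-interest balance is now below $25.00, so the flat $25.00 minimum applies from here.
From month 244 a fixed $25.00 at rate r clears $689.70 in 44 more payments. Total: 243 + 44 = 287 months.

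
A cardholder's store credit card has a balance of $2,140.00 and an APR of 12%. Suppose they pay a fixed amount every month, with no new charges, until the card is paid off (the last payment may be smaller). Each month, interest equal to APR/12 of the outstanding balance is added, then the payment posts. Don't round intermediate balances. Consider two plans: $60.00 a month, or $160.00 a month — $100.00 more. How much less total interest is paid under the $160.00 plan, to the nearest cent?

Monthly rate r = 12%/12 = 1% = 0.01.
At $60.00/mo: n = ⌈−ln(1 − rB₀/P)/ln(1+r)⌉ = 45 payments (last $19.83); total interest = total paid − $2,140.00 = $519.83.
At $160.00/mo: 15 payments (last $68.97); total interest $168.97.
Interest saved = $519.83 − $168.97 = $350.86.

$350.86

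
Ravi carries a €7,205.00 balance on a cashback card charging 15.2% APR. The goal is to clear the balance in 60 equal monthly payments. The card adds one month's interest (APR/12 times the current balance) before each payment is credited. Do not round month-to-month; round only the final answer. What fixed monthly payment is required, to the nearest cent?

Monthly rate r = 15.2%/12 = 1.26667% = 0.0126667.
Level-payment amortization: P = B₀·r / (1 − (1+r)^(−n)) = 7205.00·0.0126667 / (1 − 1.01267^(−60)).
Denominator 1 − (1+r)^(−60) = 0.530096033.
P = 91.2633 / 0.530096033 ≈ 172.16.

€172.16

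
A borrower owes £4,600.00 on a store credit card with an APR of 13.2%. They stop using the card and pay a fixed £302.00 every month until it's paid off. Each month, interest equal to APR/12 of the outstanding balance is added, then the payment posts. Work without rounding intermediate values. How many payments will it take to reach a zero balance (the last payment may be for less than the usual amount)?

Monthly rate r = 13.2%/12 = 1.1% = 0.011.
Recurrence: B ← B·(1+r) − £302.00.
Month 1: interest £50.60; balance after payment £4,348.60.
Month 2: interest £47.83; balance after payment £4,094.43.
Closed form: n = −ln(1 − rB₀/P)/ln(1+r) = −ln(0.83245)/ln(1.011) ≈ 16.763, so the balance reaches zero during payment 17.

17 months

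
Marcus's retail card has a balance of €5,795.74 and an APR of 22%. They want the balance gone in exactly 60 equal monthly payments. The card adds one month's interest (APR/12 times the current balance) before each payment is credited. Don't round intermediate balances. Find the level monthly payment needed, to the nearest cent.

€160.07

Monthly rate r = 22%/12 = 1.83333% = 0.0183333.
Level-payment amortization: P = B₀·r / (1 − (1+r)^(−n)) = 5795.74·0.0183333 / (1 − 1.01833^(−60)).
Denominator 1 − (1+r)^(−60) = 0.663796362.
P = 106.255 / 0.663796362 ≈ 160.07.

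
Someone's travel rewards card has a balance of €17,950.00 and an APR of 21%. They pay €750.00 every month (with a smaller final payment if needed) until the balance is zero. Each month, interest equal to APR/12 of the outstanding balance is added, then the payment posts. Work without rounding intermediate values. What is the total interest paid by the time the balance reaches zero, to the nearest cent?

Monthly rate r = 21%/12 = 1.75% = 0.0175.
Payoff takes n = ⌈−ln(1 − rB₀/P)/ln(1+r)⌉ = ⌈31.283⌉ = 32 payments; the last is €213.58.
Total paid = 31·€750.00 + €213.58 = €23,463.58.
Total interest = total paid − principal = €23,463.58 − €17,950.00 = €5,513.58.

€5,513.58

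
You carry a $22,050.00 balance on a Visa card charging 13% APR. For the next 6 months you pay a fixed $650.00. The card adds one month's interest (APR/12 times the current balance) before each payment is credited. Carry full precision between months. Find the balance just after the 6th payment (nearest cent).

Monthly rate r = 13%/12 = 1.08333% = 0.0108333.
Each month: B ← B·(1+r) − $650.00.
Month 1: interest $238.88; balance after payment $21,638.88.
Month 2: interest $234.42; balance after payment $21,223.30.
Month 3: interest $229.92; balance after payment $20,803.22.
Month 4: interest $225.37; balance after payment $20,378.58.
Month 5: interest $220.77; balance after payment $19,949.35.
Month 6: interest $216.12; balance after payment $19,515.47.

$19,515.47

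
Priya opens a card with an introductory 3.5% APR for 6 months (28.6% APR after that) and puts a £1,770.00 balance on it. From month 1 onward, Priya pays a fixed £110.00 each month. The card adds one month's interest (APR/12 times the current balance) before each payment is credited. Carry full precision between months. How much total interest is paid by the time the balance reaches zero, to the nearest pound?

Promo months 1–6 at r₀ = 3.5%/12 = 0.00291667; months 7+ at r₁ = 28.6%/12 = 0.0238333.
After month 6: iterate B ← B·(1+r₀) − £110.00 for 6 months → £1,136.37.
Then at r₁ with £110.00/mo: n₂ = −ln(1 − r₁·B/P)/ln(1+r₁) ≈ 12.00 → 13 more payments.
Total paid = 18·£110.00 + £0.01 = £1,980.01; interest = £1,980.01 − £1,770.00 = £210.01.

£210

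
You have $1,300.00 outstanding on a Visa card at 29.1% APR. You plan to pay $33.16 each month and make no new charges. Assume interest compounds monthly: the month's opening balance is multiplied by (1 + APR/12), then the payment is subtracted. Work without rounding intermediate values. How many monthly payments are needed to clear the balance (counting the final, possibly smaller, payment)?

Monthly rate r = 29.1%/12 = 2.425% = 0.02425.
Recurrence: B ← B·(1+r) − $33.16.
Month 1: interest $31.53; balance after payment $1,298.37.
Month 2: interest $31.49; balance after payment $1,296.69.
Closed form: n = −ln(1 − rB₀/P)/ln(1+r) = −ln(0.049306)/ln(1.02425) ≈ 125.610, so the balance reaches zero during payment 126.

126 payments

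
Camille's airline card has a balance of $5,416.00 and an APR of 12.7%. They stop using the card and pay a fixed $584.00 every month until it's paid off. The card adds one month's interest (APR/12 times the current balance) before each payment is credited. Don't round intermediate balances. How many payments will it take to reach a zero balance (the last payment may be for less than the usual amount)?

Monthly rate r = 12.7%/12 = 1.05833% = 0.0105833.
Recurrence: B ← B·(1+r) − $584.00.
Month 1: interest $57.32; balance after payment $4,889.32.
Month 2: interest $51.75; balance after payment $4,357.06.
Closed form: n = −ln(1 − rB₀/P)/ln(1+r) = −ln(0.90185)/ln(1.01058) ≈ 9.813, so the balance reaches zero during payment 10.

10 payments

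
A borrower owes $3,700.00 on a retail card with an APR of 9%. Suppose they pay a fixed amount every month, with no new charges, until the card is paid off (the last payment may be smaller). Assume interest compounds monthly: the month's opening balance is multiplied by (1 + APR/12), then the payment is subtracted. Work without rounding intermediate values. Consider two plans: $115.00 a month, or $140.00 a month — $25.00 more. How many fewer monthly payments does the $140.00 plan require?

7 fewer payments

Monthly rate r = 9%/12 = 0.75% = 0.0075.
At $115.00/mo: n = ⌈−ln(1 − rB₀/P)/ln(1+r)⌉ = 37 payments (last $110.25); total interest = total paid − $3,700.00 = $550.25.
At $140.00/mo: 30 payments (last $79.30); total interest $439.30.
Payments saved = 37 − 30 = 7.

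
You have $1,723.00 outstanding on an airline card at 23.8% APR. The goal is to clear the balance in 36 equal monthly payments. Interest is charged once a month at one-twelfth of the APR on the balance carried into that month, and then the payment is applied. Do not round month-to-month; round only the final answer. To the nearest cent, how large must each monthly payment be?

$67.42

Monthly rate r = 23.8%/12 = 1.98333% = 0.0198333.
Level-payment amortization: P = B₀·r / (1 − (1+r)^(−n)) = 1723.00·0.0198333 / (1 − 1.01983^(−36)).
Denominator 1 − (1+r)^(−36) = 0.506884449.
P = 34.1728 / 0.506884449 ≈ 67.42.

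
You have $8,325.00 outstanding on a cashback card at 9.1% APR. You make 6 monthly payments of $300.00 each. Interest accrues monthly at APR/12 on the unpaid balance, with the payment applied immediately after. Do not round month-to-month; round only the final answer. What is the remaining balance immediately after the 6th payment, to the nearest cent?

Monthly rate r = 9.1%/12 = 0.758333% = 0.00758333.
Each month: B ← B·(1+r) − $300.00.
Month 1: interest $63.13; balance after payment $8,088.13.
Month 2: interest $61.33; balance after payment $7,849.47.
Month 3: interest $59.53; balance after payment $7,608.99.
Month 4: interest $57.70; balance after payment $7,366.69.
Month 5: interest $55.86; balance after payment $7,122.56.
Month 6: interest $54.01; balance after payment $6,876.57.

$6,876.57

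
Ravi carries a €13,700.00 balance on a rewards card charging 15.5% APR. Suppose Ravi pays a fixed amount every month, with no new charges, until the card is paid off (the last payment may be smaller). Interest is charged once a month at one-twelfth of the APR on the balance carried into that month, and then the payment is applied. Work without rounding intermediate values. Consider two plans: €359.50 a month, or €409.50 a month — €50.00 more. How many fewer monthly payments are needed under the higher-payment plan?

8 fewer payments

Monthly rate r = 15.5%/12 = 1.29167% = 0.0129167.
At €359.50/mo: n = ⌈−ln(1 − rB₀/P)/ln(1+r)⌉ = 53 payments (last €290.84); total interest = total paid − €13,700.00 = €5,284.84.
At €409.50/mo: 45 payments (last €37.66); total interest €4,355.66.
Payments saved = 53 − 45 = 8.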